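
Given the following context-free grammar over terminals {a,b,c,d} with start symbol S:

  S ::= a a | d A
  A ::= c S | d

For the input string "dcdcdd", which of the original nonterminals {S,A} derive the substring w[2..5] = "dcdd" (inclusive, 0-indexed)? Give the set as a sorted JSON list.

Convert to CNF:
  S -> T1 T1 | T2 A
  A -> T0 S | d
  T0 -> c
  T1 -> a
  T2 -> d

Fill CYK table bottom-up, restricted to cells inside w[2..5]:
  cell(2,2) d: {A,T2}  orig:{A}
  cell(3,3) c: {T0}  orig:{}
  cell(4,4) d: {A,T2}  orig:{A}
  cell(5,5) d: {A,T2}  orig:{A}
  cell(2,3) dc: ∅
  cell(3,4) cd: ∅
  cell(4,5) dd: {S}
  cell(2,4) dcd: ∅
  cell(3,5) cdd: {A}
  cell(2,5) dcdd: {S}

Original NTs in T[2,5] deriving "dcdd": ["S"]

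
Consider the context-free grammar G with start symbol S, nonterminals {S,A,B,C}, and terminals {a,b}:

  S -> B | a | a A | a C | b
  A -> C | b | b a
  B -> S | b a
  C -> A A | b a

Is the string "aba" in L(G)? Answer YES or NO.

CNF form of G:
  S -> T0 T1 | T1 A | T1 C | a | b
  A -> A A | T0 T1 | b
  B -> T0 T1 | T1 A | T1 C | a | b
  C -> A A | T0 T1
  T0 -> b
  T1 -> a

CYK table (by increasing span):
  [0..0]={B,S,T1}  "a"  orig:{B,S}
  [1..1]={A,B,S,T0}  "b"  orig:{A,B,S}
  [2..2]={B,S,T1}  "a"  orig:{B,S}
  [0..1]={B,S}  "ab"
  [1..2]={A,B,C,S}  "ba"
  [0..2]={B,S}  "aba"

S ∈ T[0,2] ⇒ YES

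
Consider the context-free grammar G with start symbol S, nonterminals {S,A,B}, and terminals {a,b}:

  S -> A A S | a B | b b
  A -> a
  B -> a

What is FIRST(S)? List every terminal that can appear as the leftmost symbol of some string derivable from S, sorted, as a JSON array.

Compute FIRST by fixpoint:
iter 1:
  A via A→a: +{a}
  B via B→a: +{a}
  S via S→A A S: +{a}
  S via S→b b: +{b}
  FIRST[S]={a,b}  FIRST[A]={a}  FIRST[B]={a}
iter 2: (stable)
  FIRST[S]={a,b}  FIRST[A]={a}  FIRST[B]={a}

FIRST(S) = ["a", "b"]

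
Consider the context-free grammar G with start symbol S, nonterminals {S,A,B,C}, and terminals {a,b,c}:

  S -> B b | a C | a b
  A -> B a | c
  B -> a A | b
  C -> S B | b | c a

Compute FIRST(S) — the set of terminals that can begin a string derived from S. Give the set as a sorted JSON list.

Compute FIRST by fixpoint:
[1]
  A via A→c: +{c}
  B via B→a A: +{a}
  B via B→b: +{b}
  C via C→b: +{b}
  C via C→c a: +{c}
  S via S→B b: +{a,b}
  FIRST[S]={a,b}  FIRST[A]={c}  FIRST[B]={a,b}  FIRST[C]={b,c}
[2]
  A via A→B a: +{a,b}
  C via C→S B: +{a}
  FIRST[S]={a,b}  FIRST[A]={a,b,c}  FIRST[B]={a,b}  FIRST[C]={a,b,c}
[3] done
  FIRST[S]={a,b}  FIRST[A]={a,b,c}  FIRST[B]={a,b}  FIRST[C]={a,b,c}

FIRST(S) = ["a", "b"]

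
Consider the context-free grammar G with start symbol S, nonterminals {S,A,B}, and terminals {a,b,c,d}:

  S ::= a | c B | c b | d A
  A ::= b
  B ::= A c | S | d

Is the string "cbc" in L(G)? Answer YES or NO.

CNF form of G:
  S -> T0 B | T0 T1 | T2 A | a
  A -> b
  B -> A T0 | T0 B | T0 T1 | T2 A | a | d
  T0 -> c
  T1 -> b
  T2 -> d

CYK table (by increasing span):
  [0..0]={T0}  "c"  orig:{}
  [1..1]={A,T1}  "b"  orig:{A}
  [2..2]={T0}  "c"  orig:{}
  [0..1]={B,S}  "cb"
  [1..2]={B}  "bc"
  [0..2]={B,S}  "cbc"

S ∈ T[0,2] ⇒ YES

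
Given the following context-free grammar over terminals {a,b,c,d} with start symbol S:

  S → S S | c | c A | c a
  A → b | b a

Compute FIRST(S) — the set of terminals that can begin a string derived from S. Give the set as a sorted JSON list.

Compute FIRST by fixpoint:
pass 1:
  A via A→b: +{b}
  S via S→c: +{c}
  FIRST[S]={c}  FIRST[A]={b}
pass 2: done
  FIRST[S]={c}  FIRST[A]={b}

FIRST(S) = ["c"]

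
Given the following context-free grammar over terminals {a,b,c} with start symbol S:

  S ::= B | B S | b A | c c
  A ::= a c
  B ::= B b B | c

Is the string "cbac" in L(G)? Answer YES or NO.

Convert to CNF:
  S -> B S | B X4 | T1 T1 | T2 A | c
  A -> T0 T1
  B -> B X3 | c
  T0 -> a
  T1 -> c
  T2 -> b
  X3 -> T2 B
  X4 -> T2 B

Fill CYK table bottom-up:
  T[0,0] 'c' = {B,S,T1}  orig:{B,S}
  T[1,1] 'b' = {T2}  orig:{}
  T[2,2] 'a' = {T0}  orig:{}
  T[3,3] 'c' = {B,S,T1}  orig:{B,S}
  T[0,1] 'cb' = ∅
  T[1,2] 'ba' = ∅
  T[2,3] 'ac' = {A}
  T[0,2] 'cba' = ∅
  T[1,3] 'bac' = {S}
  T[0,3] 'cbac' = {S}

S ∈ T[0,3] ⇒ YES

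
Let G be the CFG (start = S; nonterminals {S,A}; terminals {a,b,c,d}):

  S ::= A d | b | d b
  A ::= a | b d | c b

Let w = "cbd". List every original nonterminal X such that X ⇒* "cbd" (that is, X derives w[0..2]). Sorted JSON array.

CNF form of G:
  S -> A T1 | T1 T0 | b
  A -> T0 T1 | T2 T0 | a
  T0 -> b
  T1 -> d
  T2 -> c

CYK fill (cells [i..j] with 0 ≤ i ≤ j ≤ 2 only):
  cell(0,0) c: {T2}  orig:{}
  cell(1,1) b: {S,T0}  orig:{S}
  cell(2,2) d: {T1}  orig:{}
  cell(0,1) cb: {A}
  cell(1,2) bd: {A}
  cell(0,2) cbd: {S}

Original NTs in T[0,2] deriving "cbd": ["S"]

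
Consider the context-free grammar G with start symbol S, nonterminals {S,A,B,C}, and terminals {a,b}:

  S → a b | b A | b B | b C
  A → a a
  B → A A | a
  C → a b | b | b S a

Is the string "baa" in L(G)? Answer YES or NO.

Convert to CNF:
  S -> T0 T1 | T1 A | T1 B | T1 C
  A -> T0 T0
  B -> A A | a
  C -> T0 T1 | T1 X2 | b
  T0 -> a
  T1 -> b
  X2 -> S T0

CYK table (by increasing span):
  T[0,0] 'b' = {C,T1}  orig:{C}
  T[1,1] 'a' = {B,T0}  orig:{B}
  T[2,2] 'a' = {B,T0}  orig:{B}
  T[0,1] 'ba' = {S}
  T[1,2] 'aa' = {A}
  T[0,2] 'baa' = {S,X2}  orig:{S}

S ∈ T[0,2] ⇒ YES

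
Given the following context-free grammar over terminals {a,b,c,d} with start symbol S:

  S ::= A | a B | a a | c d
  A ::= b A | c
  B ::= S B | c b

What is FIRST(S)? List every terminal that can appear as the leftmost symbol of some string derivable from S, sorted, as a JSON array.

FIRST sets, iterate to fixpoint:
pass 1:
  A via A→b A: +{b}
  A via A→c: +{c}
  B via B→c b: +{c}
  S via S→A: +{b,c}
  S via S→a B: +{a}
  S: {a,b,c}  A: {b,c}  B: {c}
pass 2:
  B via B→S B: +{a,b}
  S: {a,b,c}  A: {b,c}  B: {a,b,c}
pass 3: (no change)
  S: {a,b,c}  A: {b,c}  B: {a,b,c}

FIRST(S) = ["a", "b", "c"]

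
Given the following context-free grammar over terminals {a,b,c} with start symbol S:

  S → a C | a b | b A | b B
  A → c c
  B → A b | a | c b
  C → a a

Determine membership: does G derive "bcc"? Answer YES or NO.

Convert to CNF:
  S -> T1 A | T1 B | T2 C | T2 T1
  A -> T0 T0
  B -> A T1 | T0 T1 | a
  C -> T2 T2
  T0 -> c
  T1 -> b
  T2 -> a

CYK table (by increasing span):
  T[0,0] 'b' = {T1}  orig:{}
  T[1,1] 'c' = {T0}  orig:{}
  T[2,2] 'c' = {T0}  orig:{}
  T[0,1] 'bc' = ∅
  T[1,2] 'cc' = {A}
  T[0,2] 'bcc' = {S}

S ∈ T[0,2] ⇒ YES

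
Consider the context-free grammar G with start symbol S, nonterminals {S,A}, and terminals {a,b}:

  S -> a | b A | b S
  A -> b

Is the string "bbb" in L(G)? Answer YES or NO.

CNF form of G:
  S -> T0 A | T0 S | a
  A -> b
  T0 -> b

Fill CYK table bottom-up:
  [0..0]={A,T0}  "b"  orig:{A}
  [1..1]={A,T0}  "b"  orig:{A}
  [2..2]={A,T0}  "b"  orig:{A}
  [0..1]={S}  "bb"
  [1..2]={S}  "bb"
  [0..2]={S}  "bbb"

S ∈ T[0,2] ⇒ YES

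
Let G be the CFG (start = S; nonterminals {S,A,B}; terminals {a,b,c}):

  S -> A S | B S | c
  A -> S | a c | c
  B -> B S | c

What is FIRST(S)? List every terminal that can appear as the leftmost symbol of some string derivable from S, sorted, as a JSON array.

Compute FIRST by fixpoint:
iter 1:
  A via A→a c: +{a}
  A via A→c: +{c}
  B via B→c: +{c}
  S via S→A S: +{a,c}
  FIRST(S)={a,c}  FIRST(A)={a,c}  FIRST(B)={c}
iter 2: — fixpoint
  FIRST(S)={a,c}  FIRST(A)={a,c}  FIRST(B)={c}

FIRST(S) = ["a", "c"]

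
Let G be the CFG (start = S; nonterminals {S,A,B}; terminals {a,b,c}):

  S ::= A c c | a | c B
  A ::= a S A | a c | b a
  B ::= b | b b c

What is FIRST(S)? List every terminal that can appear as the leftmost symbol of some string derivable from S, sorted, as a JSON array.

Compute FIRST by fixpoint:
pass 1:
  A via A→a S A: +{a}
  A via A→b a: +{b}
  B via B→b: +{b}
  S via S→A c c: +{a,b}
  S via S→c B: +{c}
  FIRST[S]={a,b,c}  FIRST[A]={a,b}  FIRST[B]={b}
pass 2: — fixpoint
  FIRST[S]={a,b,c}  FIRST[A]={a,b}  FIRST[B]={b}

FIRST(S) = ["a", "b", "c"]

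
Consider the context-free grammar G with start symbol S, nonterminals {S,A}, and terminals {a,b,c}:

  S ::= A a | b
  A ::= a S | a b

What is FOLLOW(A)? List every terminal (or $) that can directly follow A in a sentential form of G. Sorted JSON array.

FIRST sets, iterate to fixpoint:
iter 1:
  A via A→a S: +{a}
  S via S→A a: +{a}
  S via S→b: +{b}
  FIRST(S)={a,b}  FIRST(A)={a}
iter 2: — fixpoint
  FIRST(S)={a,b}  FIRST(A)={a}

FOLLOW sets:
FOLLOW(S) := {$}
round 1:
  S→A a: FOLLOW(A) ⊇ FIRST(a) = {a}; new: +{a}
  FOLLOW[S]={$}  FOLLOW[A]={a}
round 2:
  A→a S: FOLLOW(S) ⊇ FOLLOW(A) ⊇ {a}; new: +{a}
  FOLLOW[S]={$,a}  FOLLOW[A]={a}
round 3: done
  FOLLOW[S]={$,a}  FOLLOW[A]={a}

FOLLOW(A) = ["a"]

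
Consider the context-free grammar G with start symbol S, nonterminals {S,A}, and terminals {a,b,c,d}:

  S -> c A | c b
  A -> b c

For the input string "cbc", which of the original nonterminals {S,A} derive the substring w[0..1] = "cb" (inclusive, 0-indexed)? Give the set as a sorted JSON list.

CNF form of G:
  S -> T1 A | T1 T0
  A -> T0 T1
  T0 -> b
  T1 -> c

CYK fill — only the sub-triangle for w[0..1]:
  cell(0,0) c: {T1}  orig:{}
  cell(1,1) b: {T0}  orig:{}
  cell(0,1) cb: {S}

Original NTs in T[0,1] deriving "cb": ["S"]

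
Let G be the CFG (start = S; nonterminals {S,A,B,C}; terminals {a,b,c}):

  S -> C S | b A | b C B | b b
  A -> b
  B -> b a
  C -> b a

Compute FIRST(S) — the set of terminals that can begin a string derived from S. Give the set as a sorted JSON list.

FIRST iteration:
iter 1:
  A via A→b: +{b}
  B via B→b a: +{b}
  C via C→b a: +{b}
  S via S→C S: +{b}
  FIRST[S]={b}  FIRST[A]={b}  FIRST[B]={b}  FIRST[C]={b}
iter 2: (stable)
  FIRST[S]={b}  FIRST[A]={b}  FIRST[B]={b}  FIRST[C]={b}

FIRST(S) = ["b"]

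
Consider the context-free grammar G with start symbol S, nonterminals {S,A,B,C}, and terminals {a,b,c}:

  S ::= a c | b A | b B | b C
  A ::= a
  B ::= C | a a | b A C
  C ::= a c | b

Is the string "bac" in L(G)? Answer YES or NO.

CNF form of G:
  S -> T0 T1 | T2 A | T2 B | T2 C
  A -> a
  B -> T0 T0 | T0 T1 | T2 X3 | b
  C -> T0 T1 | b
  T0 -> a
  T1 -> c
  T2 -> b
  X3 -> A C

CYK table (by increasing span):
  cell(0,0) b: {B,C,T2}  orig:{B,C}
  cell(1,1) a: {A,T0}  orig:{A}
  cell(2,2) c: {T1}  orig:{}
  cell(0,1) ba: {S}
  cell(1,2) ac: {B,C,S}
  cell(0,2) bac: {S}

S ∈ T[0,2] ⇒ YES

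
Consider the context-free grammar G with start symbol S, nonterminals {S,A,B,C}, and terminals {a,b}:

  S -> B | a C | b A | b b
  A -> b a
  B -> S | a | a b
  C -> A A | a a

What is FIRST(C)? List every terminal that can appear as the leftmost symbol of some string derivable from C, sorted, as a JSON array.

FIRST iteration:
[1]
  A via A→b a: +{b}
  B via B→a: +{a}
  C via C→A A: +{b}
  C via C→a a: +{a}
  S via S→B: +{a}
  S via S→b A: +{b}
  S: {a,b}  A: {b}  B: {a}  C: {a,b}
[2]
  B via B→S: +{b}
  S: {a,b}  A: {b}  B: {a,b}  C: {a,b}
[3] done
  S: {a,b}  A: {b}  B: {a,b}  C: {a,b}

FIRST(C) = ["a", "b"]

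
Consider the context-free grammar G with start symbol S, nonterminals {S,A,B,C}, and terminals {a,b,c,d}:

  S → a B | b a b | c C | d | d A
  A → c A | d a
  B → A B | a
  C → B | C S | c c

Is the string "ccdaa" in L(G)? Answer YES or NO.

Convert to CNF:
  S -> T0 C | T1 A | T2 B | T3 X4 | d
  A -> T0 A | T1 T2
  B -> A B | a
  C -> A B | C S | T0 T0 | a
  T0 -> c
  T1 -> d
  T2 -> a
  T3 -> b
  X4 -> T2 T3

Fill CYK table bottom-up:
  [0..0]={T0}  "c"  orig:{}
  [1..1]={T0}  "c"  orig:{}
  [2..2]={S,T1}  "d"  orig:{S}
  [3..3]={B,C,T2}  "a"  orig:{B,C}
  [4..4]={B,C,T2}  "a"  orig:{B,C}
  [0..1]={C}  "cc"
  [1..2]=∅  "cd"
  [2..3]={A}  "da"
  [3..4]={S}  "aa"
  [0..2]={C}  "ccd"
  [1..3]={A}  "cda"
  [2..4]={B,C}  "daa"
  [0..3]={A}  "ccda"
  [1..4]={B,C,S}  "cdaa"
  [0..4]={B,C,S}  "ccdaa"

S ∈ T[0,4] ⇒ YES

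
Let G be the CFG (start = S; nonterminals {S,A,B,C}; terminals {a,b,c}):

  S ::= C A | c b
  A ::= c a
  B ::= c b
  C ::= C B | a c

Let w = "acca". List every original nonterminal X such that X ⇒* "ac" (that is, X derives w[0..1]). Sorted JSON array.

Convert to CNF:
  S -> C A | T0 T2
  A -> T0 T1
  B -> T0 T2
  C -> C B | T1 T0
  T0 -> c
  T1 -> a
  T2 -> b

Fill CYK table bottom-up (cells [i..j] with 0 ≤ i ≤ j ≤ 1 only):
  T[0,0] 'a' = {T1}  orig:{}
  T[1,1] 'c' = {T0}  orig:{}
  T[0,1] 'ac' = {C}

Original NTs in T[0,1] deriving "ac": ["C"]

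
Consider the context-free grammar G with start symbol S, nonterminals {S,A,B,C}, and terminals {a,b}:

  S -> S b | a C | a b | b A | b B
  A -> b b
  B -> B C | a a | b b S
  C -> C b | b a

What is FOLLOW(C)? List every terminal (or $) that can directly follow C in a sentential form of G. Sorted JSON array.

FIRST iteration:
iter 1:
  A via A→b b: +{b}
  B via B→a a: +{a}
  B via B→b b S: +{b}
  C via C→b a: +{b}
  S via S→a C: +{a}
  S via S→b A: +{b}
  FIRST[S]={a,b}  FIRST[A]={b}  FIRST[B]={a,b}  FIRST[C]={b}
iter 2: — fixpoint
  FIRST[S]={a,b}  FIRST[A]={b}  FIRST[B]={a,b}  FIRST[C]={b}

FOLLOW sets:
FOLLOW(S) := {$}
pass 1:
  B→B C: FOLLOW(B) ⊇ FIRST(C) = {b}; new: +{b}
  B→B C: FOLLOW(C) ⊇ FOLLOW(B) ⊇ {b}; new: +{b}
  B→b b S: FOLLOW(S) ⊇ FOLLOW(B) ⊇ {b}; new: +{b}
  S→a C: FOLLOW(C) ⊇ FOLLOW(S) ⊇ {$,b}; new: +{$}
  S→b A: FOLLOW(A) ⊇ FOLLOW(S) ⊇ {$,b}; new: +{$,b}
  S→b B: FOLLOW(B) ⊇ FOLLOW(S) ⊇ {$,b}; new: +{$}
  FOLLOW(S)={$,b}  FOLLOW(A)={$,b}  FOLLOW(B)={$,b}  FOLLOW(C)={$,b}
pass 2: done
  FOLLOW(S)={$,b}  FOLLOW(A)={$,b}  FOLLOW(B)={$,b}  FOLLOW(C)={$,b}

FOLLOW(C) = ["$", "b"]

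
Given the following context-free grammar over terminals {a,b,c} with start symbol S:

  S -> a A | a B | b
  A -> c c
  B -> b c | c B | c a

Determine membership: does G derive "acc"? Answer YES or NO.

CNF form of G:
  S -> T2 A | T2 B | b
  A -> T0 T0
  B -> T0 B | T0 T2 | T1 T0
  T0 -> c
  T1 -> b
  T2 -> a

Fill CYK table bottom-up:
  T[0,0] 'a' = {T2}  orig:{}
  T[1,1] 'c' = {T0}  orig:{}
  T[2,2] 'c' = {T0}  orig:{}
  T[0,1] 'ac' = ∅
  T[1,2] 'cc' = {A}
  T[0,2] 'acc' = {S}

S ∈ T[0,2] ⇒ YES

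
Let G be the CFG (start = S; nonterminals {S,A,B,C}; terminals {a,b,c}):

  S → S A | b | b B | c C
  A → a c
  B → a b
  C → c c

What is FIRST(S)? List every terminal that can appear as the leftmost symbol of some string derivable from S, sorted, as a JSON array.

FIRST sets, iterate to fixpoint:
iter 1:
  A via A→a c: +{a}
  B via B→a b: +{a}
  C via C→c c: +{c}
  S via S→b: +{b}
  S via S→c C: +{c}
  FIRST(S)={b,c}  FIRST(A)={a}  FIRST(B)={a}  FIRST(C)={c}
iter 2: (no change)
  FIRST(S)={b,c}  FIRST(A)={a}  FIRST(B)={a}  FIRST(C)={c}

FIRST(S) = ["b", "c"]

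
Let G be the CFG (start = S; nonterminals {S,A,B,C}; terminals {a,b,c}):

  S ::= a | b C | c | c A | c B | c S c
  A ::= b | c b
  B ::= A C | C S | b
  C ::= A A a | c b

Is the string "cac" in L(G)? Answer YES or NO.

Convert to CNF:
  S -> T0 A | T0 B | T0 X4 | T1 C | a | c
  A -> T0 T1 | b
  B -> A C | C S | b
  C -> A X3 | T0 T1
  T0 -> c
  T1 -> b
  T2 -> a
  X3 -> A T2
  X4 -> S T0

CYK fill:
  [0..0]={S,T0}  "c"  orig:{S}
  [1..1]={S,T2}  "a"  orig:{S}
  [2..2]={S,T0}  "c"  orig:{S}
  [0..1]=∅  "ca"
  [1..2]={X4}  "ac"  orig:{}
  [0..2]={S}  "cac"

S ∈ T[0,2] ⇒ YES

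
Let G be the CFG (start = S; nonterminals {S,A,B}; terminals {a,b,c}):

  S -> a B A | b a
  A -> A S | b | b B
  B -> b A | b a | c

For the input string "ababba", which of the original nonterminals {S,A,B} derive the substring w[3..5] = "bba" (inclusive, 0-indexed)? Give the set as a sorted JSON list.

CNF form of G:
  S -> T0 T1 | T1 X2
  A -> A S | T0 B | b
  B -> T0 A | T0 T1 | c
  T0 -> b
  T1 -> a
  X2 -> B A

CYK table (by increasing span) (cells [i..j] with 3 ≤ i ≤ j ≤ 5 only):
  [3..3]={A,T0}  "b"  orig:{A}
  [4..4]={A,T0}  "b"  orig:{A}
  [5..5]={T1}  "a"  orig:{}
  [3..4]={B}  "bb"
  [4..5]={B,S}  "ba"
  [3..5]={A}  "bba"

Original NTs in T[3,5] deriving "bba": ["A"]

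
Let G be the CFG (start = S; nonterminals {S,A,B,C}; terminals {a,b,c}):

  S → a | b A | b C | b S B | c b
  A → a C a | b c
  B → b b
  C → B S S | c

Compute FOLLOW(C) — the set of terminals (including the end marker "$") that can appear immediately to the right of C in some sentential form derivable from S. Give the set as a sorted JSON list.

FIRST iteration:
[1]
  A via A→a C a: +{a}
  A via A→b c: +{b}
  B via B→b b: +{b}
  C via C→B S S: +{b}
  C via C→c: +{c}
  S via S→a: +{a}
  S via S→b A: +{b}
  S via S→c b: +{c}
  FIRST(S)={a,b,c}  FIRST(A)={a,b}  FIRST(B)={b}  FIRST(C)={b,c}
[2] (no change)
  FIRST(S)={a,b,c}  FIRST(A)={a,b}  FIRST(B)={b}  FIRST(C)={b,c}

Compute FOLLOW by fixpoint:
FOLLOW(S) := {$}
[1]
  A→a C a: FOLLOW(C) ⊇ FIRST(a) = {a}; new: +{a}
  C→B S S: FOLLOW(B) ⊇ FIRST(S) = {a,b,c}; new: +{a,b,c}
  C→B S S: FOLLOW(S) ⊇ FIRST(S) = {a,b,c}; new: +{a,b,c}
  S→b A: FOLLOW(A) ⊇ FOLLOW(S) ⊇ {$,a,b,c}; new: +{$,a,b,c}
  S→b C: FOLLOW(C) ⊇ FOLLOW(S) ⊇ {$,a,b,c}; new: +{$,b,c}
  S→b S B: FOLLOW(B) ⊇ FOLLOW(S) ⊇ {$,a,b,c}; new: +{$}
  S: {$,a,b,c}  A: {$,a,b,c}  B: {$,a,b,c}  C: {$,a,b,c}
[2] (no change)
  S: {$,a,b,c}  A: {$,a,b,c}  B: {$,a,b,c}  C: {$,a,b,c}

FOLLOW(C) = ["$", "a", "b", "c"]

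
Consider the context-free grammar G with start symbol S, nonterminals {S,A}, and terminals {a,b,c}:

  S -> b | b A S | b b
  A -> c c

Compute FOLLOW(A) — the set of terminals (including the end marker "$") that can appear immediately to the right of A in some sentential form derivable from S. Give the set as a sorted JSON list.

Compute FIRST by fixpoint:
pass 1:
  A via A→c c: +{c}
  S via S→b: +{b}
  S: {b}  A: {c}
pass 2: — fixpoint
  S: {b}  A: {c}

Compute FOLLOW by fixpoint:
FOLLOW(S) := {$}
round 1:
  S→b A S: FOLLOW(A) ⊇ FIRST(S) = {b}; new: +{b}
  FOLLOW[S]={$}  FOLLOW[A]={b}
round 2: (stable)
  FOLLOW[S]={$}  FOLLOW[A]={b}

FOLLOW(A) = ["b"]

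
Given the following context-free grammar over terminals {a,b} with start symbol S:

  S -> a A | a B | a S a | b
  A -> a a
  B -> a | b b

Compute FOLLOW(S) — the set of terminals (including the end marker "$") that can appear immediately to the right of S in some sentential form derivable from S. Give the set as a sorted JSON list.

FIRST iteration:
round 1:
  A via A→a a: +{a}
  B via B→a: +{a}
  B via B→b b: +{b}
  S via S→a A: +{a}
  S via S→b: +{b}
  FIRST[S]={a,b}  FIRST[A]={a}  FIRST[B]={a,b}
round 2: done
  FIRST[S]={a,b}  FIRST[A]={a}  FIRST[B]={a,b}

FOLLOW iteration:
initialize: $ ∈ FOLLOW(S)
pass 1:
  S→a A: FOLLOW(A) ⊇ FOLLOW(S) ⊇ {$}; new: +{$}
  S→a B: FOLLOW(B) ⊇ FOLLOW(S) ⊇ {$}; new: +{$}
  S→a S a: FOLLOW(S) ⊇ FIRST(a) = {a}; new: +{a}
  FOLLOW[S]={$,a}  FOLLOW[A]={$}  FOLLOW[B]={$}
pass 2:
  S→a A: FOLLOW(A) ⊇ FOLLOW(S) ⊇ {$,a}; new: +{a}
  S→a B: FOLLOW(B) ⊇ FOLLOW(S) ⊇ {$,a}; new: +{a}
  FOLLOW[S]={$,a}  FOLLOW[A]={$,a}  FOLLOW[B]={$,a}
pass 3: (stable)
  FOLLOW[S]={$,a}  FOLLOW[A]={$,a}  FOLLOW[B]={$,a}

FOLLOW(S) = ["$", "a"]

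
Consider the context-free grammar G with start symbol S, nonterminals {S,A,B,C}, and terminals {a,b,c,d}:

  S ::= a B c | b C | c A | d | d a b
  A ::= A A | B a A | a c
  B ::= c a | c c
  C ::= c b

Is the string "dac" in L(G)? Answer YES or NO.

Convert to CNF:
  S -> T0 X5 | T1 A | T2 C | T3 X6 | d
  A -> A A | B X4 | T0 T1
  B -> T1 T0 | T1 T1
  C -> T1 T2
  T0 -> a
  T1 -> c
  T2 -> b
  T3 -> d
  X4 -> T0 A
  X5 -> B T1
  X6 -> T0 T2

CYK table (by increasing span):
  T[0,0] 'd' = {S,T3}  orig:{S}
  T[1,1] 'a' = {T0}  orig:{}
  T[2,2] 'c' = {T1}  orig:{}
  T[0,1] 'da' = ∅
  T[1,2] 'ac' = {A}
  T[0,2] 'dac' = ∅

S ∉ T[0,2] ⇒ NO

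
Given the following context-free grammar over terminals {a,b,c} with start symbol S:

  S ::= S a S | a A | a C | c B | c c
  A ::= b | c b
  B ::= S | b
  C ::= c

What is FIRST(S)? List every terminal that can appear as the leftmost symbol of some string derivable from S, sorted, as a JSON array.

Compute FIRST by fixpoint:
[1]
  A via A→b: +{b}
  A via A→c b: +{c}
  B via B→b: +{b}
  C via C→c: +{c}
  S via S→a A: +{a}
  S via S→c B: +{c}
  FIRST[S]={a,c}  FIRST[A]={b,c}  FIRST[B]={b}  FIRST[C]={c}
[2]
  B via B→S: +{a,c}
  FIRST[S]={a,c}  FIRST[A]={b,c}  FIRST[B]={a,b,c}  FIRST[C]={c}
[3] done
  FIRST[S]={a,c}  FIRST[A]={b,c}  FIRST[B]={a,b,c}  FIRST[C]={c}

FIRST(S) = ["a", "c"]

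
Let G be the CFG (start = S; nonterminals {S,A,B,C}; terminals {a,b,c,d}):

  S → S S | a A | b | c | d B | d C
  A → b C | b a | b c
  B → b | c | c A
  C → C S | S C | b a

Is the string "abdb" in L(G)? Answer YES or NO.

Convert to CNF:
  S -> S S | T1 A | T3 B | T3 C | b | c
  A -> T0 C | T0 T1 | T0 T2
  B -> T2 A | b | c
  C -> C S | S C | T0 T1
  T0 -> b
  T1 -> a
  T2 -> c
  T3 -> d

Fill CYK table bottom-up:
  T[0,0] 'a' = {T1}  orig:{}
  T[1,1] 'b' = {B,S,T0}  orig:{B,S}
  T[2,2] 'd' = {T3}  orig:{}
  T[3,3] 'b' = {B,S,T0}  orig:{B,S}
  T[0,1] 'ab' = ∅
  T[1,2] 'bd' = ∅
  T[2,3] 'db' = {S}
  T[0,2] 'abd' = ∅
  T[1,3] 'bdb' = {S}
  T[0,3] 'abdb' = ∅

S ∉ T[0,3] ⇒ NO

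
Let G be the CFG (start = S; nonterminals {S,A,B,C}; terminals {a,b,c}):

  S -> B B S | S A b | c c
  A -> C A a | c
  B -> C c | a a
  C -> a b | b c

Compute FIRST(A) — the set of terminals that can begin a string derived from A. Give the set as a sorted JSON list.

FIRST sets, iterate to fixpoint:
[1]
  A via A→c: +{c}
  B via B→a a: +{a}
  C via C→a b: +{a}
  C via C→b c: +{b}
  S via S→B B S: +{a}
  S via S→c c: +{c}
  FIRST(S)={a,c}  FIRST(A)={c}  FIRST(B)={a}  FIRST(C)={a,b}
[2]
  A via A→C A a: +{a,b}
  B via B→C c: +{b}
  S via S→B B S: +{b}
  FIRST(S)={a,b,c}  FIRST(A)={a,b,c}  FIRST(B)={a,b}  FIRST(C)={a,b}
[3] — fixpoint
  FIRST(S)={a,b,c}  FIRST(A)={a,b,c}  FIRST(B)={a,b}  FIRST(C)={a,b}

FIRST(A) = ["a", "b", "c"]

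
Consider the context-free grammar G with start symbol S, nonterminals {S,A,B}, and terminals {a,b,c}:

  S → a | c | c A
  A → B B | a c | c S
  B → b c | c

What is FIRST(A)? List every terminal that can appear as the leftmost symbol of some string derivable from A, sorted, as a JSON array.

Compute FIRST by fixpoint:
[1]
  A via A→a c: +{a}
  A via A→c S: +{c}
  B via B→b c: +{b}
  B via B→c: +{c}
  S via S→a: +{a}
  S via S→c: +{c}
  S: {a,c}  A: {a,c}  B: {b,c}
[2]
  A via A→B B: +{b}
  S: {a,c}  A: {a,b,c}  B: {b,c}
[3] done
  S: {a,c}  A: {a,b,c}  B: {b,c}

FIRST(A) = ["a", "b", "c"]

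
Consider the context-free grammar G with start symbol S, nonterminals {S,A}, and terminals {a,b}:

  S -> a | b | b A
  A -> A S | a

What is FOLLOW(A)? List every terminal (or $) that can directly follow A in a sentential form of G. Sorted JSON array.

Compute FIRST by fixpoint:
iter 1:
  A via A→a: +{a}
  S via S→a: +{a}
  S via S→b: +{b}
  FIRST[S]={a,b}  FIRST[A]={a}
iter 2: done
  FIRST[S]={a,b}  FIRST[A]={a}

FOLLOW sets:
initialize: $ ∈ FOLLOW(S)
iter 1:
  A→A S: FOLLOW(A) ⊇ FIRST(S) = {a,b}; new: +{a,b}
  A→A S: FOLLOW(S) ⊇ FOLLOW(A) ⊇ {a,b}; new: +{a,b}
  S→b A: FOLLOW(A) ⊇ FOLLOW(S) ⊇ {$,a,b}; new: +{$}
  S: {$,a,b}  A: {$,a,b}
iter 2: (stable)
  S: {$,a,b}  A: {$,a,b}

FOLLOW(A) = ["$", "a", "b"]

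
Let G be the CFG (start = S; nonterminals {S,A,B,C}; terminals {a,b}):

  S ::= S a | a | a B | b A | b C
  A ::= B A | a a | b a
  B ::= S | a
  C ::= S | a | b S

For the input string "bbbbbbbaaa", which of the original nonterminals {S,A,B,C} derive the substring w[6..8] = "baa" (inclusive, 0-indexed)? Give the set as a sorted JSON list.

CNF form of G:
  S -> S T0 | T0 B | T1 A | T1 C | a
  A -> B A | T0 T0 | T1 T0
  B -> S T0 | T0 B | T1 A | T1 C | a
  C -> S T0 | T0 B | T1 A | T1 C | T1 S | a
  T0 -> a
  T1 -> b

CYK fill — only the sub-triangle for w[6..8]:
  [6..6]={T1}  "b"  orig:{}
  [7..7]={B,C,S,T0}  "a"  orig:{B,C,S}
  [8..8]={B,C,S,T0}  "a"  orig:{B,C,S}
  [6..7]={A,B,C,S}  "ba"
  [7..8]={A,B,C,S}  "aa"
  [6..8]={B,C,S}  "baa"

Original NTs in T[6,8] deriving "baa": ["B", "C", "S"]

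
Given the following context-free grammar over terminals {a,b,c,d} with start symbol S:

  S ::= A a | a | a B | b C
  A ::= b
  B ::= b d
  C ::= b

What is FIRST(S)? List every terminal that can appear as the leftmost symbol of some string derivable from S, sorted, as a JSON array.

FIRST sets, iterate to fixpoint:
[1]
  A via A→b: +{b}
  B via B→b d: +{b}
  C via C→b: +{b}
  S via S→A a: +{b}
  S via S→a: +{a}
  FIRST(S)={a,b}  FIRST(A)={b}  FIRST(B)={b}  FIRST(C)={b}
[2] (stable)
  FIRST(S)={a,b}  FIRST(A)={b}  FIRST(B)={b}  FIRST(C)={b}

FIRST(S) = ["a", "b"]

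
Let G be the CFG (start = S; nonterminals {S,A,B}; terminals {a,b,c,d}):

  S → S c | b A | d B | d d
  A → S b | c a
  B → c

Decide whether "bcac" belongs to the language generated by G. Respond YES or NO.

CNF form of G:
  S -> S T1 | T0 A | T3 B | T3 T3
  A -> S T0 | T1 T2
  B -> c
  T0 -> b
  T1 -> c
  T2 -> a
  T3 -> d

Fill CYK table bottom-up:
  [0..0]={T0}  "b"  orig:{}
  [1..1]={B,T1}  "c"  orig:{B}
  [2..2]={T2}  "a"  orig:{}
  [3..3]={B,T1}  "c"  orig:{B}
  [0..1]=∅  "bc"
  [1..2]={A}  "ca"
  [2..3]=∅  "ac"
  [0..2]={S}  "bca"
  [1..3]=∅  "cac"
  [0..3]={S}  "bcac"

S ∈ T[0,3] ⇒ YES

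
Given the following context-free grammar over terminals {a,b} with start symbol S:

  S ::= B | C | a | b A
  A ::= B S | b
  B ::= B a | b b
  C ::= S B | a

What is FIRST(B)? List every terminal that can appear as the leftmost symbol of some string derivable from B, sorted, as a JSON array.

FIRST sets, iterate to fixpoint:
iter 1:
  A via A→b: +{b}
  B via B→b b: +{b}
  C via C→a: +{a}
  S via S→B: +{b}
  S via S→C: +{a}
  S: {a,b}  A: {b}  B: {b}  C: {a}
iter 2:
  C via C→S B: +{b}
  S: {a,b}  A: {b}  B: {b}  C: {a,b}
iter 3: done
  S: {a,b}  A: {b}  B: {b}  C: {a,b}

FIRST(B) = ["b"]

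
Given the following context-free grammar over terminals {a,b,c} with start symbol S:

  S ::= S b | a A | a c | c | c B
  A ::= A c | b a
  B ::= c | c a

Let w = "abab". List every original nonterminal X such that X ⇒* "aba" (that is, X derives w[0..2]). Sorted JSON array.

CNF form of G:
  S -> S T1 | T0 B | T2 A | T2 T0 | c
  A -> A T0 | T1 T2
  B -> T0 T2 | c
  T0 -> c
  T1 -> b
  T2 -> a

Fill CYK table bottom-up (cells [i..j] with 0 ≤ i ≤ j ≤ 2 only):
  cell(0,0) a: {T2}  orig:{}
  cell(1,1) b: {T1}  orig:{}
  cell(2,2) a: {T2}  orig:{}
  cell(0,1) ab: ∅
  cell(1,2) ba: {A}
  cell(0,2) aba: {S}

Original NTs in T[0,2] deriving "aba": ["S"]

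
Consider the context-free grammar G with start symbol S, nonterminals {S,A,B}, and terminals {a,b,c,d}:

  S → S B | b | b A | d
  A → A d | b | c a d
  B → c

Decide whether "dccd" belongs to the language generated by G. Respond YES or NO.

Convert to CNF:
  S -> S B | T3 A | b | d
  A -> A T0 | T1 X4 | b
  B -> c
  T0 -> d
  T1 -> c
  T2 -> a
  T3 -> b
  X4 -> T2 T0

Fill CYK table bottom-up:
  [0..0]={S,T0}  "d"  orig:{S}
  [1..1]={B,T1}  "c"  orig:{B}
  [2..2]={B,T1}  "c"  orig:{B}
  [3..3]={S,T0}  "d"  orig:{S}
  [0..1]={S}  "dc"
  [1..2]=∅  "cc"
  [2..3]=∅  "cd"
  [0..2]={S}  "dcc"
  [1..3]=∅  "ccd"
  [0..3]=∅  "dccd"

S ∉ T[0,3] ⇒ NO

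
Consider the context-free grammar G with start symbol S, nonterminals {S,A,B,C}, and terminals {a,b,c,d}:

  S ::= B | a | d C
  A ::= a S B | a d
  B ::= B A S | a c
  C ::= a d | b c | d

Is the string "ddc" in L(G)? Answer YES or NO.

CNF form of G:
  S -> B X6 | T0 T2 | T1 C | a
  A -> T0 T1 | T0 X4
  B -> B X5 | T0 T2
  C -> T0 T1 | T3 T2 | d
  T0 -> a
  T1 -> d
  T2 -> c
  T3 -> b
  X4 -> S B
  X5 -> A S
  X6 -> A S

Fill CYK table bottom-up:
  T[0,0] 'd' = {C,T1}  orig:{C}
  T[1,1] 'd' = {C,T1}  orig:{C}
  T[2,2] 'c' = {T2}  orig:{}
  T[0,1] 'dd' = {S}
  T[1,2] 'dc' = ∅
  T[0,2] 'ddc' = ∅

S ∉ T[0,2] ⇒ NO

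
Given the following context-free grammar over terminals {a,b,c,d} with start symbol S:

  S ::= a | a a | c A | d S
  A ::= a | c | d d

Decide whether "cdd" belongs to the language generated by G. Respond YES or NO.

Convert to CNF:
  S -> T0 S | T1 T1 | T2 A | a
  A -> T0 T0 | a | c
  T0 -> d
  T1 -> a
  T2 -> c

CYK fill:
  [0..0]={A,T2}  "c"  orig:{A}
  [1..1]={T0}  "d"  orig:{}
  [2..2]={T0}  "d"  orig:{}
  [0..1]=∅  "cd"
  [1..2]={A}  "dd"
  [0..2]={S}  "cdd"

S ∈ T[0,2] ⇒ YES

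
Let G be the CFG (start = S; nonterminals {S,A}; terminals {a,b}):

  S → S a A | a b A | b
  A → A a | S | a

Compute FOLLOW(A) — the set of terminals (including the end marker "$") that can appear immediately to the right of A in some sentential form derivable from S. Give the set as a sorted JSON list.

FIRST sets, iterate to fixpoint:
round 1:
  A via A→a: +{a}
  S via S→a b A: +{a}
  S via S→b: +{b}
  S: {a,b}  A: {a}
round 2:
  A via A→S: +{b}
  S: {a,b}  A: {a,b}
round 3: (no change)
  S: {a,b}  A: {a,b}

FOLLOW sets:
seed FOLLOW(S) with $
[1]
  A→A a: FOLLOW(A) ⊇ FIRST(a) = {a}; new: +{a}
  A→S: FOLLOW(S) ⊇ FOLLOW(A) ⊇ {a}; new: +{a}
  S→S a A: FOLLOW(A) ⊇ FOLLOW(S) ⊇ {$,a}; new: +{$}
  FOLLOW(S)={$,a}  FOLLOW(A)={$,a}
[2] — fixpoint
  FOLLOW(S)={$,a}  FOLLOW(A)={$,a}

FOLLOW(A) = ["$", "a"]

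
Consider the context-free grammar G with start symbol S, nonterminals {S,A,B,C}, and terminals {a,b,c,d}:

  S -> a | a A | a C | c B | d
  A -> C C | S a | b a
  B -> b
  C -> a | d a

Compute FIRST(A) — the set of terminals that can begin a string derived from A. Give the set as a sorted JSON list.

Compute FIRST by fixpoint:
iter 1:
  A via A→b a: +{b}
  B via B→b: +{b}
  C via C→a: +{a}
  C via C→d a: +{d}
  S via S→a: +{a}
  S via S→c B: +{c}
  S via S→d: +{d}
  FIRST(S)={a,c,d}  FIRST(A)={b}  FIRST(B)={b}  FIRST(C)={a,d}
iter 2:
  A via A→C C: +{a,d}
  A via A→S a: +{c}
  FIRST(S)={a,c,d}  FIRST(A)={a,b,c,d}  FIRST(B)={b}  FIRST(C)={a,d}
iter 3: done
  FIRST(S)={a,c,d}  FIRST(A)={a,b,c,d}  FIRST(B)={b}  FIRST(C)={a,d}

FIRST(A) = ["a", "b", "c", "d"]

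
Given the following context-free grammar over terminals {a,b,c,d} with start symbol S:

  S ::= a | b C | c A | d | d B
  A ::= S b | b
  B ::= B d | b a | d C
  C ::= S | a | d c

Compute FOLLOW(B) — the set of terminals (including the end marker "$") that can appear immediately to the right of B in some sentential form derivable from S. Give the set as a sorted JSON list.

Compute FIRST by fixpoint:
iter 1:
  A via A→b: +{b}
  B via B→b a: +{b}
  B via B→d C: +{d}
  C via C→a: +{a}
  C via C→d c: +{d}
  S via S→a: +{a}
  S via S→b C: +{b}
  S via S→c A: +{c}
  S via S→d: +{d}
  S: {a,b,c,d}  A: {b}  B: {b,d}  C: {a,d}
iter 2:
  A via A→S b: +{a,c,d}
  C via C→S: +{b,c}
  S: {a,b,c,d}  A: {a,b,c,d}  B: {b,d}  C: {a,b,c,d}
iter 3: done
  S: {a,b,c,d}  A: {a,b,c,d}  B: {b,d}  C: {a,b,c,d}

FOLLOW sets:
initialize: $ ∈ FOLLOW(S)
[1]
  A→S b: FOLLOW(S) ⊇ FIRST(b) = {b}; new: +{b}
  B→B d: FOLLOW(B) ⊇ FIRST(d) = {d}; new: +{d}
  B→d C: FOLLOW(C) ⊇ FOLLOW(B) ⊇ {d}; new: +{d}
  C→S: FOLLOW(S) ⊇ FOLLOW(C) ⊇ {d}; new: +{d}
  S→b C: FOLLOW(C) ⊇ FOLLOW(S) ⊇ {$,b,d}; new: +{$,b}
  S→c A: FOLLOW(A) ⊇ FOLLOW(S) ⊇ {$,b,d}; new: +{$,b,d}
  S→d B: FOLLOW(B) ⊇ FOLLOW(S) ⊇ {$,b,d}; new: +{$,b}
  S: {$,b,d}  A: {$,b,d}  B: {$,b,d}  C: {$,b,d}
[2] done
  S: {$,b,d}  A: {$,b,d}  B: {$,b,d}  C: {$,b,d}

FOLLOW(B) = ["$", "b", "d"]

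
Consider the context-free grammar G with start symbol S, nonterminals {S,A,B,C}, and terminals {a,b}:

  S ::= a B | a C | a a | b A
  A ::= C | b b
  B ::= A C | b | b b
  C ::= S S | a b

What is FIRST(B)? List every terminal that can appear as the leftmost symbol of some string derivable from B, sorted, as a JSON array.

Compute FIRST by fixpoint:
[1]
  A via A→b b: +{b}
  B via B→A C: +{b}
  C via C→a b: +{a}
  S via S→a B: +{a}
  S via S→b A: +{b}
  FIRST(S)={a,b}  FIRST(A)={b}  FIRST(B)={b}  FIRST(C)={a}
[2]
  A via A→C: +{a}
  B via B→A C: +{a}
  C via C→S S: +{b}
  FIRST(S)={a,b}  FIRST(A)={a,b}  FIRST(B)={a,b}  FIRST(C)={a,b}
[3] (stable)
  FIRST(S)={a,b}  FIRST(A)={a,b}  FIRST(B)={a,b}  FIRST(C)={a,b}

FIRST(B) = ["a", "b"]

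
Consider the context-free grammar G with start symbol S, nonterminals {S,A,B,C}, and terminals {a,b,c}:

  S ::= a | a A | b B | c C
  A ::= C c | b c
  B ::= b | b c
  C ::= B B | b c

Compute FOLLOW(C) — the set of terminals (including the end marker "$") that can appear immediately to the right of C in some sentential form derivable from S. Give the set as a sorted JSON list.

FIRST sets, iterate to fixpoint:
round 1:
  A via A→b c: +{b}
  B via B→b: +{b}
  C via C→B B: +{b}
  S via S→a: +{a}
  S via S→b B: +{b}
  S via S→c C: +{c}
  S: {a,b,c}  A: {b}  B: {b}  C: {b}
round 2: (no change)
  S: {a,b,c}  A: {b}  B: {b}  C: {b}

FOLLOW iteration:
initialize: $ ∈ FOLLOW(S)
pass 1:
  A→C c: FOLLOW(C) ⊇ FIRST(c) = {c}; new: +{c}
  C→B B: FOLLOW(B) ⊇ FIRST(B) = {b}; new: +{b}
  C→B B: FOLLOW(B) ⊇ FOLLOW(C) ⊇ {c}; new: +{c}
  S→a A: FOLLOW(A) ⊇ FOLLOW(S) ⊇ {$}; new: +{$}
  S→b B: FOLLOW(B) ⊇ FOLLOW(S) ⊇ {$}; new: +{$}
  S→c C: FOLLOW(C) ⊇ FOLLOW(S) ⊇ {$}; new: +{$}
  FOLLOW[S]={$}  FOLLOW[A]={$}  FOLLOW[B]={$,b,c}  FOLLOW[C]={$,c}
pass 2: — fixpoint
  FOLLOW[S]={$}  FOLLOW[A]={$}  FOLLOW[B]={$,b,c}  FOLLOW[C]={$,c}

FOLLOW(C) = ["$", "c"]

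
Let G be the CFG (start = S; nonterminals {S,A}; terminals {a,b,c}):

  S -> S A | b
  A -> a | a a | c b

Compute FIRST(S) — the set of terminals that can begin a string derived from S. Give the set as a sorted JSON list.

Compute FIRST by fixpoint:
[1]
  A via A→a: +{a}
  A via A→c b: +{c}
  S via S→b: +{b}
  FIRST(S)={b}  FIRST(A)={a,c}
[2] (stable)
  FIRST(S)={b}  FIRST(A)={a,c}

FIRST(S) = ["b"]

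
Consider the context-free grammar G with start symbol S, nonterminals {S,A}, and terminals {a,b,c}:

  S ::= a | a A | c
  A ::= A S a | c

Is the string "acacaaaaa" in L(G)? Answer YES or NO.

Convert to CNF:
  S -> T0 A | a | c
  A -> A X1 | c
  T0 -> a
  X1 -> S T0

CYK fill:
  [0..0]={S,T0}  "a"  orig:{S}
  [1..1]={A,S}  "c"
  [2..2]={S,T0}  "a"  orig:{S}
  [3..3]={A,S}  "c"
  [4..4]={S,T0}  "a"  orig:{S}
  [5..5]={S,T0}  "a"  orig:{S}
  [6..6]={S,T0}  "a"  orig:{S}
  [7..7]={S,T0}  "a"  orig:{S}
  [8..8]={S,T0}  "a"  orig:{S}
  [0..1]={S}  "ac"
  [1..2]={X1}  "ca"  orig:{}
  [2..3]={S}  "ac"
  [3..4]={X1}  "ca"  orig:{}
  [4..5]={X1}  "aa"  orig:{}
  [5..6]={X1}  "aa"  orig:{}
  [6..7]={X1}  "aa"  orig:{}
  [7..8]={X1}  "aa"  orig:{}
  [0..2]={X1}  "aca"  orig:{}
  [1..3]=∅  "cac"
  [2..4]={X1}  "aca"  orig:{}
  [3..5]={A}  "caa"
  [4..6]=∅  "aaa"
  [5..7]=∅  "aaa"
  [6..8]=∅  "aaa"
  [0..3]=∅  "acac"
  [1..4]={A}  "caca"
  [2..5]={S}  "acaa"
  [3..6]=∅  "caaa"
  [4..7]=∅  "aaaa"
  [5..8]=∅  "aaaa"
  [0..4]={S}  "acaca"
  [1..5]=∅  "cacaa"
  [2..6]={X1}  "acaaa"  orig:{}
  [3..7]={A}  "caaaa"
  [4..8]=∅  "aaaaa"
  [0..5]={X1}  "acacaa"  orig:{}
  [1..6]={A}  "cacaaa"
  [2..7]={S}  "acaaaa"
  [3..8]=∅  "caaaaa"
  [0..6]={S}  "acacaaa"
  [1..7]=∅  "cacaaaa"
  [2..8]={X1}  "acaaaaa"  orig:{}
  [0..7]={X1}  "acacaaaa"  orig:{}
  [1..8]={A}  "cacaaaaa"
  [0..8]={S}  "acacaaaaa"

S ∈ T[0,8] ⇒ YES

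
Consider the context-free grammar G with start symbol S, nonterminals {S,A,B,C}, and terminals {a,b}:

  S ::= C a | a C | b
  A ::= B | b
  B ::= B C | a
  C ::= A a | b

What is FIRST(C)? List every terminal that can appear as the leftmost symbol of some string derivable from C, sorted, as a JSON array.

FIRST iteration:
[1]
  A via A→b: +{b}
  B via B→a: +{a}
  C via C→A a: +{b}
  S via S→C a: +{b}
  S via S→a C: +{a}
  S: {a,b}  A: {b}  B: {a}  C: {b}
[2]
  A via A→B: +{a}
  C via C→A a: +{a}
  S: {a,b}  A: {a,b}  B: {a}  C: {a,b}
[3] — fixpoint
  S: {a,b}  A: {a,b}  B: {a}  C: {a,b}

FIRST(C) = ["a", "b"]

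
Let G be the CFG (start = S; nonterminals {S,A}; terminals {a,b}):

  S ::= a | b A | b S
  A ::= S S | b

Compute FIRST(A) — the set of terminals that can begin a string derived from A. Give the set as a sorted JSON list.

FIRST iteration:
[1]
  A via A→b: +{b}
  S via S→a: +{a}
  S via S→b A: +{b}
  FIRST[S]={a,b}  FIRST[A]={b}
[2]
  A via A→S S: +{a}
  FIRST[S]={a,b}  FIRST[A]={a,b}
[3] — fixpoint
  FIRST[S]={a,b}  FIRST[A]={a,b}

FIRST(A) = ["a", "b"]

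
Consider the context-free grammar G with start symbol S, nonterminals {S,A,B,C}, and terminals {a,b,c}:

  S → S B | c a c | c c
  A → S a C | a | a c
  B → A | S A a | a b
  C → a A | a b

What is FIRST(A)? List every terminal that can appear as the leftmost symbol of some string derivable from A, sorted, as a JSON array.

FIRST sets, iterate to fixpoint:
[1]
  A via A→a: +{a}
  B via B→A: +{a}
  C via C→a A: +{a}
  S via S→c a c: +{c}
  S: {c}  A: {a}  B: {a}  C: {a}
[2]
  A via A→S a C: +{c}
  B via B→A: +{c}
  S: {c}  A: {a,c}  B: {a,c}  C: {a}
[3] done
  S: {c}  A: {a,c}  B: {a,c}  C: {a}

FIRST(A) = ["a", "c"]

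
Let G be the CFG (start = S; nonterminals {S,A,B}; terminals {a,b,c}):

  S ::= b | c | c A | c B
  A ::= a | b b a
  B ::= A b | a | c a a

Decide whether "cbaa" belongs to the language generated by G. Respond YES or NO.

Convert to CNF:
  S -> T2 A | T2 B | b | c
  A -> T0 X3 | a
  B -> A T0 | T2 X4 | a
  T0 -> b
  T1 -> a
  T2 -> c
  X3 -> T0 T1
  X4 -> T1 T1

CYK fill:
  T[0,0] 'c' = {S,T2}  orig:{S}
  T[1,1] 'b' = {S,T0}  orig:{S}
  T[2,2] 'a' = {A,B,T1}  orig:{A,B}
  T[3,3] 'a' = {A,B,T1}  orig:{A,B}
  T[0,1] 'cb' = ∅
  T[1,2] 'ba' = {X3}  orig:{}
  T[2,3] 'aa' = {X4}  orig:{}
  T[0,2] 'cba' = ∅
  T[1,3] 'baa' = ∅
  T[0,3] 'cbaa' = ∅

S ∉ T[0,3] ⇒ NO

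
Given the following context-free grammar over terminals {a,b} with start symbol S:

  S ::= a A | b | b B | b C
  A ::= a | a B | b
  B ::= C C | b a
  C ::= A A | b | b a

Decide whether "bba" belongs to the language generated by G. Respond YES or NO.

Convert to CNF:
  S -> T0 A | T1 B | T1 C | b
  A -> T0 B | a | b
  B -> C C | T1 T0
  C -> A A | T1 T0 | b
  T0 -> a
  T1 -> b

CYK fill:
  cell(0,0) b: {A,C,S,T1}  orig:{A,C,S}
  cell(1,1) b: {A,C,S,T1}  orig:{A,C,S}
  cell(2,2) a: {A,T0}  orig:{A}
  cell(0,1) bb: {B,C,S}
  cell(1,2) ba: {B,C}
  cell(0,2) bba: {B,S}

S ∈ T[0,2] ⇒ YES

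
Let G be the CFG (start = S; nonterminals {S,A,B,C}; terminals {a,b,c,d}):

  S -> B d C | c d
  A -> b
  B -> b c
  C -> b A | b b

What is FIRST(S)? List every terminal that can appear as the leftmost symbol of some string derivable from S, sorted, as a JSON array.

FIRST sets, iterate to fixpoint:
iter 1:
  A via A→b: +{b}
  B via B→b c: +{b}
  C via C→b A: +{b}
  S via S→B d C: +{b}
  S via S→c d: +{c}
  S: {b,c}  A: {b}  B: {b}  C: {b}
iter 2: (stable)
  S: {b,c}  A: {b}  B: {b}  C: {b}

FIRST(S) = ["b", "c"]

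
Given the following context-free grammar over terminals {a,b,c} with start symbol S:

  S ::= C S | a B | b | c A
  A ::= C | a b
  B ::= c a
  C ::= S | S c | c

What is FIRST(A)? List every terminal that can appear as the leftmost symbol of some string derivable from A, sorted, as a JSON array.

Compute FIRST by fixpoint:
[1]
  A via A→a b: +{a}
  B via B→c a: +{c}
  C via C→c: +{c}
  S via S→C S: +{c}
  S via S→a B: +{a}
  S via S→b: +{b}
  FIRST(S)={a,b,c}  FIRST(A)={a}  FIRST(B)={c}  FIRST(C)={c}
[2]
  A via A→C: +{c}
  C via C→S: +{a,b}
  FIRST(S)={a,b,c}  FIRST(A)={a,c}  FIRST(B)={c}  FIRST(C)={a,b,c}
[3]
  A via A→C: +{b}
  FIRST(S)={a,b,c}  FIRST(A)={a,b,c}  FIRST(B)={c}  FIRST(C)={a,b,c}
[4] done
  FIRST(S)={a,b,c}  FIRST(A)={a,b,c}  FIRST(B)={c}  FIRST(C)={a,b,c}

FIRST(A) = ["a", "b", "c"]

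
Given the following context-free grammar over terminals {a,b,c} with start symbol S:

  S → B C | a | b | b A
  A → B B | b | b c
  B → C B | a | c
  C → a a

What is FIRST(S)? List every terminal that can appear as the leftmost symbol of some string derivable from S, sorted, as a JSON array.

FIRST iteration:
round 1:
  A via A→b: +{b}
  B via B→a: +{a}
  B via B→c: +{c}
  C via C→a a: +{a}
  S via S→B C: +{a,c}
  S via S→b: +{b}
  FIRST(S)={a,b,c}  FIRST(A)={b}  FIRST(B)={a,c}  FIRST(C)={a}
round 2:
  A via A→B B: +{a,c}
  FIRST(S)={a,b,c}  FIRST(A)={a,b,c}  FIRST(B)={a,c}  FIRST(C)={a}
round 3: (stable)
  FIRST(S)={a,b,c}  FIRST(A)={a,b,c}  FIRST(B)={a,c}  FIRST(C)={a}

FIRST(S) = ["a", "b", "c"]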